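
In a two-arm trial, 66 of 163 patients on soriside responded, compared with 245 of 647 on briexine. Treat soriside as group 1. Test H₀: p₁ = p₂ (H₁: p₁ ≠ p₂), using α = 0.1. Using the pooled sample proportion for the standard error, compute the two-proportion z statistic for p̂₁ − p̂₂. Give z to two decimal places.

z = 0.62

p̂₁ = 66/163 ≈ 0.4049, p̂₂ = 245/647 ≈ 0.3787.
Pooled p̂ = (66+245)/(163+647) = 311/810 = 0.3840.
SE = √(0.236533 × 0.00768056) = 0.0426.
z = (0.4049 − 0.3787)/0.0426 = 0.0262/0.0426 = 0.62.
p-value = 2·P(Z > 0.616) ≈ 0.5382; since p > α = 0.1, fail to reject H₀.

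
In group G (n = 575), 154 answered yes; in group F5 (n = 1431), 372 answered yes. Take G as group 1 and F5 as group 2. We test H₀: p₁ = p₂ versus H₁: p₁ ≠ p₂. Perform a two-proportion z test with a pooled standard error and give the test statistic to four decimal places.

p̂₁ = 154/575 ≈ 0.267826, p̂₂ = 372/1431 ≈ 0.259958.
Pooled p̂ = (154+372)/(575+1431) = 526/2006 = 0.262213.
SE = √(0.193458 × 0.00243794) = 0.021717.
z = (0.267826 − 0.259958)/0.021717 = 0.007868/0.021717 = 0.3623.
Two-sided p-value ≈ 2·Φ(−0.362) = 0.7171.

z = 0.3623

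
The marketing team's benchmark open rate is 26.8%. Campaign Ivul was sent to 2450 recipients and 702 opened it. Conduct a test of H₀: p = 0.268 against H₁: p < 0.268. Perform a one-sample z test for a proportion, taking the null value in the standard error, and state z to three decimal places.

z = 2.071

p̂ = 702/2450 = 0.286531.
SE = √(p₀(1−p₀)/n) = √(0.19618/2450) = 0.008948.
z = (0.286531 − 0.268)/0.008948 = 0.018531/0.008948 = 2.071.
p-value = P(Z < 2.071) ≈ 0.9808.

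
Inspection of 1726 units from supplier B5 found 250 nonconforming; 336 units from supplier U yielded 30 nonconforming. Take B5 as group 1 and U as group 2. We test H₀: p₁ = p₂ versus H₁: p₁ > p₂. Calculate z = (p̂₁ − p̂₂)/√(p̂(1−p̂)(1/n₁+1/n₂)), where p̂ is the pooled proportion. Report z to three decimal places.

z = 2.720

p̂₁ = 250/1726 ≈ 0.144844, p̂₂ = 30/336 ≈ 0.089286.
Pooled p̂ = (250+30)/(1726+336) = 280/2062 = 0.135790.
SE = √(p̂(1−p̂)(1/n₁+1/n₂)) = √(0.135790·0.864210·0.00355556) = √(0.000417251) = 0.020427.
z = (0.144844 − 0.089286)/0.020427 = 0.055558/0.020427 = 2.720.
p-value = P(Z > 2.720) ≈ 0.0033.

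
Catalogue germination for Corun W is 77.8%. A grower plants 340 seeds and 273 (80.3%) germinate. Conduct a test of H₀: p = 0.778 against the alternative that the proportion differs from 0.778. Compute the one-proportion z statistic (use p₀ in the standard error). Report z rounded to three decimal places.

p̂ = 273/340 ≈ 0.802941.
Standard error under H₀: √(0.778×0.222/340) = 0.022539.
z = (0.802941 − 0.778)/0.022539 = 0.024941/0.022539 = 1.107.
p-value = 2·P(Z > 1.107) ≈ 0.2685.

z = 1.107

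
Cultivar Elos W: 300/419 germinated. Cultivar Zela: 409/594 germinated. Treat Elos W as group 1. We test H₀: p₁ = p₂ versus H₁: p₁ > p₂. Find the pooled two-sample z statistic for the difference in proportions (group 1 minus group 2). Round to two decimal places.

p̂₁ = 300/419 ≈ 0.7160, p̂₂ = 409/594 ≈ 0.6886.
Pooled p̂ = (300+409)/(419+594) = 709/1013 = 0.6999.
SE = √(p̂(1−p̂)(1/n₁+1/n₂)) = √(0.6999·0.3001·0.00407014) = √(0.000854889) = 0.0292.
z = (0.7160 − 0.6886)/0.0292 = 0.0274/0.0292 = 0.94.
p-value = P(Z > 0.938) ≈ 0.1740.

z = 0.94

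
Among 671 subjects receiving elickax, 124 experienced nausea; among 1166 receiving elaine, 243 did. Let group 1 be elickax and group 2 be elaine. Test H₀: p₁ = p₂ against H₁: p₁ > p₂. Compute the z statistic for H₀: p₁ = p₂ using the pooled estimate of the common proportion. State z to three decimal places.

p̂₁ = 124/671 ≈ 0.18480, p̂₂ = 243/1166 ≈ 0.20840.
Pooled p̂ = (124+243)/(671+1166) = 367/1837 = 0.19978.
SE = √(p̂(1−p̂)(1/n₁+1/n₂)) = √(0.19978·0.80022·0.00234795) = √(0.000375364) = 0.01937.
z = (0.18480 − 0.20840)/0.01937 = -0.02360/0.01937 = -1.218.
p-value = P(Z > -1.218) ≈ 0.8885.

z = -1.218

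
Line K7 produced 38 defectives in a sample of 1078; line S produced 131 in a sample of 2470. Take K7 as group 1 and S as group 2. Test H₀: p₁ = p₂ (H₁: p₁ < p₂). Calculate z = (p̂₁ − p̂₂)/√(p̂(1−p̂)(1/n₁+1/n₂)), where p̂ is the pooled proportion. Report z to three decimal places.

p̂₁ = 38/1078 = 0.035250, p̂₂ = 131/2470 = 0.053036.
Pooled p̂ = (38+131)/(1078+2470) = 169/3548 = 0.047632.
SE = √(p̂(1−p̂)(1/n₁+1/n₂)) = √(0.047632·0.952368·0.0013325) = √(6.04471e-05) = 0.007775.
z = (0.035250 − 0.053036)/0.007775 = -0.017786/0.007775 = -2.288.

z = -2.288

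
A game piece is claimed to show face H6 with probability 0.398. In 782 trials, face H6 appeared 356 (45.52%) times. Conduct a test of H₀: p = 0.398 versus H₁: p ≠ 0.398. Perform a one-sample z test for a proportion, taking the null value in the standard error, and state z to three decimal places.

z = 3.270

p̂ = 356/782 = 0.455243.
Under H₀, SE = √(0.398·0.602/782) = √(0.000306389) = 0.017504.
z = (0.455243 − 0.398)/0.017504 = 0.057243/0.017504 = 3.270.
Two-sided p-value ≈ 2·Φ(−3.270) = 0.0011.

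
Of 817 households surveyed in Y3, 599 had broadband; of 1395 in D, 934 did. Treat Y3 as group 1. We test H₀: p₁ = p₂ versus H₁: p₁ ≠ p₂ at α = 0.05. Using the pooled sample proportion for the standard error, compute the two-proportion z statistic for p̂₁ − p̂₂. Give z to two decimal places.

z = 3.13

p̂₁ = 599/817 ≈ 0.73317, p̂₂ = 934/1395 ≈ 0.66953.
Pooled p̂ = (599+934)/(817+1395) = 1533/2212 = 0.69304.
SE = √(p̂(1−p̂)(1/n₁+1/n₂)) = √(0.69304·0.30696·0.00194084) = √(0.000412886) = 0.02032.
z = (0.73317 − 0.66953)/0.02032 = 0.06364/0.02032 = 3.13.
p-value = 2·P(Z > 3.132) ≈ 0.0017; since p < α = 0.05, reject H₀.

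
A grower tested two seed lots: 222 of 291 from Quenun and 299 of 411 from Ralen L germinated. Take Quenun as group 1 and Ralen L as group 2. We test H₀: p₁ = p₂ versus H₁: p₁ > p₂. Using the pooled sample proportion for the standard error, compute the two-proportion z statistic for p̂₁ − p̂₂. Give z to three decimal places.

z = 1.056

p̂₁ = 222/291 = 0.76289, p̂₂ = 299/411 = 0.72749.
Pooled p̂ = (222+299)/(291+411) = 521/702 = 0.74217.
SE = √(p̂(1−p̂)(1/n₁+1/n₂)) = √(0.74217·0.25783·0.00586952) = √(0.00112317) = 0.03351.
z = (0.76289 − 0.72749)/0.03351 = 0.03540/0.03351 = 1.056.
p-value = P(Z > 1.056) ≈ 0.1455.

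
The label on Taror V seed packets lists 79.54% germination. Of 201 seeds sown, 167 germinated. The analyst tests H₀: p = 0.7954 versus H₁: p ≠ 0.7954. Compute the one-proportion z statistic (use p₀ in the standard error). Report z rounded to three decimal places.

p̂ = 167/201 ≈ 0.83085.
Standard error under H₀: √(0.7954×0.2046/201) = 0.02845.
z = (0.83085 − 0.7954)/0.02845 = 0.03545/0.02845 = 1.246.
p-value = 2·P(Z > 1.246) ≈ 0.2129.

z = 1.246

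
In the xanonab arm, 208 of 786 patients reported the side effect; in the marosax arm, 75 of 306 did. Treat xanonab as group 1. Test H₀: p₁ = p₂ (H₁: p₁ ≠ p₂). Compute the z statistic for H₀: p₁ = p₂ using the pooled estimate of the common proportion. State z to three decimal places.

p̂₁ = 208/786 = 0.26463, p̂₂ = 75/306 = 0.24510.
Pooled p̂ = (208+75)/(786+306) = 283/1092 = 0.25916.
SE = √(p̂(1−p̂)(1/n₁+1/n₂)) = √(0.25916·0.74084·0.00454024) = √(0.000871703) = 0.02952.
z = (0.26463 − 0.24510)/0.02952 = 0.01953/0.02952 = 0.662.

z = 0.662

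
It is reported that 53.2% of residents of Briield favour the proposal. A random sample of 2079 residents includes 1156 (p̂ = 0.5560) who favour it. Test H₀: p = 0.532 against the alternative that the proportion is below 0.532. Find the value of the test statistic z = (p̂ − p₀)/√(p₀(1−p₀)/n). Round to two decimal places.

z = 2.20

p̂ = 1156/2079 = 0.5560.
Standard error under H₀: √(0.532×0.468/2079) = 0.0109.
z = (0.5560 − 0.532)/0.0109 = 0.0240/0.0109 = 2.20.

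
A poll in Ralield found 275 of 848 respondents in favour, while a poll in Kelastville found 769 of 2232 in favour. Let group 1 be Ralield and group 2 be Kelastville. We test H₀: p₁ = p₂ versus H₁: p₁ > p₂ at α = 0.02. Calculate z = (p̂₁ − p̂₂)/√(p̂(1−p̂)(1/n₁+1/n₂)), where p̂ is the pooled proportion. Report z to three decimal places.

z = -1.060

p̂₁ = 275/848 = 0.32429, p̂₂ = 769/2232 = 0.34453.
Pooled p̂ = (275+769)/(848+2232) = 1044/3080 = 0.33896.
SE = √(0.224066 × 0.00162727) = 0.01909.
z = (0.32429 − 0.34453)/0.01909 = -0.02024/0.01909 = -1.060.
p-value = P(Z > -1.060) ≈ 0.8554, so at α = 0.02 we fail to reject H₀.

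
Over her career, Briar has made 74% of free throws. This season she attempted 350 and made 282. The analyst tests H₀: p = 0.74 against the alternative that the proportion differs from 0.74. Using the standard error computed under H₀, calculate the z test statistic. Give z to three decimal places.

p̂ = 282/350 ≈ 0.805714.
Standard error under H₀: √(0.74×0.26/350) = 0.023446.
z = (0.805714 − 0.74)/0.023446 = 0.065714/0.023446 = 2.803.
p-value = 2·P(Z > 2.803) ≈ 0.0051.

z = 2.803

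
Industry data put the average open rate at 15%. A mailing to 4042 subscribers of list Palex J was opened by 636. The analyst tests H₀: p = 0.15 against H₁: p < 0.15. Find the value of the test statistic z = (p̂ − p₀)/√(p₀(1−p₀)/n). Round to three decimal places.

p̂ = 636/4042 = 0.15735.
SE = √(p₀(1−p₀)/n) = √(0.1275/4042) = 0.00562.
z = (0.15735 − 0.15)/0.00562 = 0.00735/0.00562 = 1.308.

z = 1.308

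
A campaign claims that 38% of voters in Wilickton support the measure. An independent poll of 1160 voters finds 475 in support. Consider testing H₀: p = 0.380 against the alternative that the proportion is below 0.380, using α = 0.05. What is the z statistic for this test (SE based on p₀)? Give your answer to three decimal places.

z = 2.069

p̂ = 475/1160 = 0.40948.
SE = √(p₀(1−p₀)/n) = √(0.2356/1160) = 0.01425.
z = (0.40948 − 0.38)/0.01425 = 0.02948/0.01425 = 2.069.
p-value = P(Z < 2.069) ≈ 0.9807; since p > α = 0.05, fail to reject H₀.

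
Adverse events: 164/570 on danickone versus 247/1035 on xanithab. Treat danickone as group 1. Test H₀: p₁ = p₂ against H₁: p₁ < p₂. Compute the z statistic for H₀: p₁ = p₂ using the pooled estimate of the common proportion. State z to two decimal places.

p̂₁ = 164/570 ≈ 0.28772, p̂₂ = 247/1035 ≈ 0.23865.
Pooled p̂ = (164+247)/(570+1035) = 411/1605 = 0.25607.
SE = √(p̂(1−p̂)(1/n₁+1/n₂)) = √(0.25607·0.74393·0.00272057) = √(0.00051827) = 0.02277.
z = (0.28772 − 0.23865)/0.02277 = 0.04907/0.02277 = 2.16.

z = 2.16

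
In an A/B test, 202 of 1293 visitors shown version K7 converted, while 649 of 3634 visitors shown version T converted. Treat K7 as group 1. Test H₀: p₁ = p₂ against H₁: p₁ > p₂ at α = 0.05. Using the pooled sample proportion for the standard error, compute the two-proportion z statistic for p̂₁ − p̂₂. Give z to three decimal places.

p̂₁ = 202/1293 ≈ 0.15623, p̂₂ = 649/3634 ≈ 0.17859.
Pooled p̂ = (202+649)/(1293+3634) = 851/4927 = 0.17272.
SE = √(p̂(1−p̂)(1/n₁+1/n₂)) = √(0.17272·0.82728·0.00104857) = √(0.00014983) = 0.01224.
z = (0.15623 − 0.17859)/0.01224 = -0.02236/0.01224 = -1.827.
p-value = P(Z > -1.827) ≈ 0.9662; since p > α = 0.05, fail to reject H₀.

z = -1.827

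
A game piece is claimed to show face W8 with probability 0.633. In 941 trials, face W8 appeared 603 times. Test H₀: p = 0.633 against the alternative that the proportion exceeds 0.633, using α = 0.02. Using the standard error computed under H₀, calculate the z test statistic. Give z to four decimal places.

z = 0.4969

p̂ = 603/941 ≈ 0.640808.
SE = √(p₀(1−p₀)/n) = √(0.23231/941) = 0.015712.
z = (0.640808 − 0.633)/0.015712 = 0.007808/0.015712 = 0.4969.
p-value = P(Z > 0.497) ≈ 0.3096. With α = 0.02, fail to reject H₀.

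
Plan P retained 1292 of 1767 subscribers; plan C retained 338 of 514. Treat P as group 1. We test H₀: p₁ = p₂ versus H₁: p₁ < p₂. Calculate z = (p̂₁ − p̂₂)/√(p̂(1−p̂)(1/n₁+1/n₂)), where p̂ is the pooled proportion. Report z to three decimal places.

z = 3.252

p̂₁ = 1292/1767 ≈ 0.73118, p̂₂ = 338/514 ≈ 0.65759.
Pooled p̂ = (1292+338)/(1767+514) = 1630/2281 = 0.71460.
SE = √(p̂(1−p̂)(1/n₁+1/n₂)) = √(0.71460·0.28540·0.00251146) = √(0.000512205) = 0.02263.
z = (0.73118 − 0.65759)/0.02263 = 0.07359/0.02263 = 3.252.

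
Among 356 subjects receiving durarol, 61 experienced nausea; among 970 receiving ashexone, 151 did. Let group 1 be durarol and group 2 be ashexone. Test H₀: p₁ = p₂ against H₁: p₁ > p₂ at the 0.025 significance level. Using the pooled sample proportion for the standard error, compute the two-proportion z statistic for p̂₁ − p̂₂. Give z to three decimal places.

p̂₁ = 61/356 = 0.17135, p̂₂ = 151/970 = 0.15567.
Pooled p̂ = (61+151)/(356+970) = 212/1326 = 0.15988.
SE = √(p̂(1−p̂)(1/n₁+1/n₂)) = √(0.15988·0.84012·0.00383992) = √(0.00051577) = 0.02271.
z = (0.17135 − 0.15567)/0.02271 = 0.01568/0.02271 = 0.690.
p-value = P(Z > 0.690) ≈ 0.2450; since p > α = 0.025, fail to reject H₀.

z = 0.690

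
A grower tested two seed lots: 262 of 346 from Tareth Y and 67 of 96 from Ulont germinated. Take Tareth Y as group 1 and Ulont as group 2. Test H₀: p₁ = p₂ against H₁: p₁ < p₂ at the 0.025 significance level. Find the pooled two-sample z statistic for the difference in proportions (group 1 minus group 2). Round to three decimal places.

p̂₁ = 262/346 ≈ 0.75723, p̂₂ = 67/96 ≈ 0.69792.
Pooled p̂ = (262+67)/(346+96) = 329/442 = 0.74434.
SE = √(p̂(1−p̂)(1/n₁+1/n₂)) = √(0.74434·0.25566·0.0133068) = √(0.00253224) = 0.05032.
z = (0.75723 − 0.69792)/0.05032 = 0.05931/0.05032 = 1.179.
p-value = P(Z < 1.179) ≈ 0.8807; since p > α = 0.025, fail to reject H₀.

z = 1.179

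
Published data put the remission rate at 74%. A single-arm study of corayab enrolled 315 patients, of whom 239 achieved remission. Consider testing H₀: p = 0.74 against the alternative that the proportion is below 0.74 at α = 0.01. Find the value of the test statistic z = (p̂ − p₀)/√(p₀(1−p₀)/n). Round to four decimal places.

z = 0.7579

p̂ = 239/315 ≈ 0.758730.
SE = √(p₀(1−p₀)/n) = √(0.1924/315) = 0.024714.
z = (0.758730 − 0.74)/0.024714 = 0.018730/0.024714 = 0.7579.
p-value = P(Z < 0.758) ≈ 0.7757; since p > α = 0.01, fail to reject H₀.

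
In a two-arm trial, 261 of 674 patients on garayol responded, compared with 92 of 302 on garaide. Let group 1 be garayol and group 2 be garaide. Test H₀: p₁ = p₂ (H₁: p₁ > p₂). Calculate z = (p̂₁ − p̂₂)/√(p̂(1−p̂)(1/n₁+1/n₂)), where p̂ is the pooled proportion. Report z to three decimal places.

p̂₁ = 261/674 ≈ 0.38724, p̂₂ = 92/302 ≈ 0.30464.
Pooled p̂ = (261+92)/(674+302) = 353/976 = 0.36168.
SE = √(p̂(1−p̂)(1/n₁+1/n₂)) = √(0.36168·0.63832·0.00479494) = √(0.001107) = 0.03327.
z = (0.38724 − 0.30464)/0.03327 = 0.08260/0.03327 = 2.483.
p-value = P(Z > 2.483) ≈ 0.0065.

z = 2.483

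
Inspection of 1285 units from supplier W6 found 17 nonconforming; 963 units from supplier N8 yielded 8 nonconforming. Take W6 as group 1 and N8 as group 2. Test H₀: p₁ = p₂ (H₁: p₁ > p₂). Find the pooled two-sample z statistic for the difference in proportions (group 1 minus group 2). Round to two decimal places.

z = 1.10

p̂₁ = 17/1285 ≈ 0.01323, p̂₂ = 8/963 ≈ 0.00831.
Pooled p̂ = (17+8)/(1285+963) = 25/2248 = 0.01112.
SE = √(p̂(1−p̂)(1/n₁+1/n₂)) = √(0.01112·0.98888·0.00181663) = √(1.99781e-05) = 0.00447.
z = (0.01323 − 0.00831)/0.00447 = 0.00492/0.00447 = 1.10.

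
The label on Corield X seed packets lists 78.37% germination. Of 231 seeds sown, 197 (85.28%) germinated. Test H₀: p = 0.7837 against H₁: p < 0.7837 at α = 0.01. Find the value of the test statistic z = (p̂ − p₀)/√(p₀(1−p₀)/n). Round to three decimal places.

z = 2.551

p̂ = 197/231 ≈ 0.85281.
Under H₀, SE = √(0.7837·0.2163/231) = √(0.000733828) = 0.02709.
z = (0.85281 − 0.7837)/0.02709 = 0.06911/0.02709 = 2.551.
p-value = P(Z < 2.551) ≈ 0.9946. With α = 0.01, fail to reject H₀.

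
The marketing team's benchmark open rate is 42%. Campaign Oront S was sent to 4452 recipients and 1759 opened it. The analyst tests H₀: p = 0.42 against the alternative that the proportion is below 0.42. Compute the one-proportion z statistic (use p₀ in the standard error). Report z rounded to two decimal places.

p̂ = 1759/4452 ≈ 0.395103.
Standard error under H₀: √(0.42×0.58/4452) = 0.007397.
z = (0.395103 − 0.42)/0.007397 = -0.024897/0.007397 = -3.37.
p-value = P(Z < -3.366) ≈ 0.0004.

z = -3.37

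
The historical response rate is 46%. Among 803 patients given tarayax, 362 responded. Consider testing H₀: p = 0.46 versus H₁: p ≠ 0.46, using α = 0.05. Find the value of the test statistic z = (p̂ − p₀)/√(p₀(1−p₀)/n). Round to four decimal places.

z = -0.5225

p̂ = 362/803 ≈ 0.4508095.
SE = √(p₀(1−p₀)/n) = √(0.2484/803) = 0.0175881.
z = (0.4508095 − 0.46)/0.0175881 = -0.0091905/0.0175881 = -0.5225.
Two-sided p-value ≈ 2·Φ(−0.523) = 0.6013; since p > α = 0.05, fail to reject H₀.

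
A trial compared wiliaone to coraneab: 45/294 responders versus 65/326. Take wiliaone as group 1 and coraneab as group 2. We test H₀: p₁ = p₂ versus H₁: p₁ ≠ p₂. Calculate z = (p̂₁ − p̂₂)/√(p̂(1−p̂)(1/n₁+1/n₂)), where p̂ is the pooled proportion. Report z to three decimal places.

z = -1.508

p̂₁ = 45/294 = 0.15306, p̂₂ = 65/326 = 0.19939.
Pooled p̂ = (45+65)/(294+326) = 110/620 = 0.17742.
SE = √(0.145942 × 0.00646885) = 0.03073.
z = (0.15306 − 0.19939)/0.03073 = -0.04633/0.03073 = -1.508.
p-value = 2·P(Z > 1.508) ≈ 0.1316.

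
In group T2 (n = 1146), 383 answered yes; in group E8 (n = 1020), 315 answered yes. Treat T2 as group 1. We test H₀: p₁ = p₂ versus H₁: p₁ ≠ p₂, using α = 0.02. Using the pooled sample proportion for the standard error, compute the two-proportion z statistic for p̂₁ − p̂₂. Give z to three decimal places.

z = 1.262

p̂₁ = 383/1146 ≈ 0.33421, p̂₂ = 315/1020 ≈ 0.30882.
Pooled p̂ = (383+315)/(1146+1020) = 698/2166 = 0.32225.
SE = √(p̂(1−p̂)(1/n₁+1/n₂)) = √(0.32225·0.67775·0.00185299) = √(0.000404705) = 0.02012.
z = (0.33421 − 0.30882)/0.02012 = 0.02539/0.02012 = 1.262.
Two-sided p-value ≈ 2·Φ(−1.262) = 0.2070; since p > α = 0.02, fail to reject H₀.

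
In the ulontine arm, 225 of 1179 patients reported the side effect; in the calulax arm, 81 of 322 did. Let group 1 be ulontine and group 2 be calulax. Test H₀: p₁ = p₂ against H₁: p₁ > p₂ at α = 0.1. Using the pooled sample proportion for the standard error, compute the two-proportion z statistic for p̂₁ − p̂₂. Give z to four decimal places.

z = -2.3967

p̂₁ = 225/1179 = 0.190840, p̂₂ = 81/322 = 0.251553.
Pooled p̂ = (225+81)/(1179+322) = 306/1501 = 0.203864.
SE = √(0.162304 × 0.00395377) = 0.025332.
z = (0.190840 − 0.251553)/0.025332 = -0.060713/0.025332 = -2.3967.
p-value = P(Z > -2.397) ≈ 0.9917; since p > α = 0.1, fail to reject H₀.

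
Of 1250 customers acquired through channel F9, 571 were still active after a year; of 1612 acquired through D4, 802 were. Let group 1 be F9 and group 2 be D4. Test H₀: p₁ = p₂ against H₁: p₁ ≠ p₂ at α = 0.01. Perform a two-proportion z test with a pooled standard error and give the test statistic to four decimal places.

p̂₁ = 571/1250 = 0.4568000, p̂₂ = 802/1612 = 0.4975186.
Pooled p̂ = (571+802)/(1250+1612) = 1373/2862 = 0.4797345.
SE = √(0.249589 × 0.00142035) = 0.0188283.
z = (0.4568000 − 0.4975186)/0.0188283 = -0.0407186/0.0188283 = -2.1626.
p-value = 2·P(Z > 2.163) ≈ 0.0306; since p > α = 0.01, fail to reject H₀.

z = -2.1626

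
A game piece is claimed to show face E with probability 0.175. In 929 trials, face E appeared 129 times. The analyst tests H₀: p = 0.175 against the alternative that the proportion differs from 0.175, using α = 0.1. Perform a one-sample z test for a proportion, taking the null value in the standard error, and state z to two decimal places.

z = -2.90

p̂ = 129/929 = 0.13886.
SE = √(p₀(1−p₀)/n) = √(0.14437/929) = 0.01247.
z = (0.13886 − 0.175)/0.01247 = -0.03614/0.01247 = -2.90.
p-value = 2·P(Z > 2.899) ≈ 0.0037; since p < α = 0.1, reject H₀.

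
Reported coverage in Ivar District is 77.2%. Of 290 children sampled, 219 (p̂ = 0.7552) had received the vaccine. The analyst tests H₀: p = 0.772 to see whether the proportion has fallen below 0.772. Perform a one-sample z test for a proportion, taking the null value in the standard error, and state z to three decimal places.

p̂ = 219/290 = 0.75517.
Standard error under H₀: √(0.772×0.228/290) = 0.02464.
z = (0.75517 − 0.772)/0.02464 = -0.01683/0.02464 = -0.683.

z = -0.683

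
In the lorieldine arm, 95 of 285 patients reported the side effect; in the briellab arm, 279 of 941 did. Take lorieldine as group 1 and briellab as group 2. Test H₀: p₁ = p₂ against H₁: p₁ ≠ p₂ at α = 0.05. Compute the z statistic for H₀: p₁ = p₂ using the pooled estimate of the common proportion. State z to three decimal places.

p̂₁ = 95/285 ≈ 0.33333, p̂₂ = 279/941 ≈ 0.29649.
Pooled p̂ = (95+279)/(285+941) = 374/1226 = 0.30506.
SE = √(0.211997 × 0.00457147) = 0.03113.
z = (0.33333 − 0.29649)/0.03113 = 0.03684/0.03113 = 1.183.
Two-sided p-value ≈ 2·Φ(−1.183) = 0.2367. With α = 0.05, fail to reject H₀.

z = 1.183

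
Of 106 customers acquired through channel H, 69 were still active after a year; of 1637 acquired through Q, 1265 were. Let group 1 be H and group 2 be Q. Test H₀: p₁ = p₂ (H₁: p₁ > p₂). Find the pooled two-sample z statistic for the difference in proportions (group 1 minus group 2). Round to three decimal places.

p̂₁ = 69/106 = 0.65094, p̂₂ = 1265/1637 = 0.77276.
Pooled p̂ = (69+1265)/(106+1637) = 1334/1743 = 0.76535.
SE = √(p̂(1−p̂)(1/n₁+1/n₂)) = √(0.76535·0.23465·0.0100448) = √(0.00180396) = 0.04247.
z = (0.65094 − 0.77276)/0.04247 = -0.12182/0.04247 = -2.868.
p-value = P(Z > -2.868) ≈ 0.9979.

z = -2.868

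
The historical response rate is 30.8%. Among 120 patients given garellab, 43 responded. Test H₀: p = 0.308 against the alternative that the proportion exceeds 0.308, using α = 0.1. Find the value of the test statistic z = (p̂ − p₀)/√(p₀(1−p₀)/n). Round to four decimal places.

z = 1.1943

p̂ = 43/120 ≈ 0.358333.
SE = √(p₀(1−p₀)/n) = √(0.21314/120) = 0.042144.
z = (0.358333 − 0.308)/0.042144 = 0.050333/0.042144 = 1.1943.
p-value = P(Z > 1.194) ≈ 0.1162; since p > α = 0.1, fail to reject H₀.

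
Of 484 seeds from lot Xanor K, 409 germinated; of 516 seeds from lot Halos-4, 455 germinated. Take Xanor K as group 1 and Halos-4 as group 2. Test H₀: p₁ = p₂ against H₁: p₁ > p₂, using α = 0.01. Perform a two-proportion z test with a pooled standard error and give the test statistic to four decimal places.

z = -1.6939

p̂₁ = 409/484 ≈ 0.845041, p̂₂ = 455/516 ≈ 0.881783.
Pooled p̂ = (409+455)/(484+516) = 864/1000 = 0.864000.
SE = √(0.117504 × 0.0040041) = 0.021691.
z = (0.845041 − 0.881783)/0.021691 = -0.036742/0.021691 = -1.6939.
p-value = P(Z > -1.694) ≈ 0.9549. With α = 0.01, fail to reject H₀.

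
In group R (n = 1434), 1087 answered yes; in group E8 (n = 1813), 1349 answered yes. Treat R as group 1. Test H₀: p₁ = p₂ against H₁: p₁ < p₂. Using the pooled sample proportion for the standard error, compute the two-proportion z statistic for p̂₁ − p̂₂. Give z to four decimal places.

z = 0.9118

p̂₁ = 1087/1434 ≈ 0.758020, p̂₂ = 1349/1813 ≈ 0.744071.
Pooled p̂ = (1087+1349)/(1434+1813) = 2436/3247 = 0.750231.
SE = √(0.187384 × 0.00124892) = 0.015298.
z = (0.758020 − 0.744071)/0.015298 = 0.013949/0.015298 = 0.9118.
p-value = P(Z < 0.912) ≈ 0.8191.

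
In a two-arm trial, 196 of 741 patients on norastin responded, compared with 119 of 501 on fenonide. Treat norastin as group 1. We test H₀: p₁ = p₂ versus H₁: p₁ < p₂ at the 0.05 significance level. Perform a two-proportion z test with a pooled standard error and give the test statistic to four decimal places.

p̂₁ = 196/741 = 0.264507, p̂₂ = 119/501 = 0.237525.
Pooled p̂ = (196+119)/(741+501) = 315/1242 = 0.253623.
SE = √(p̂(1−p̂)(1/n₁+1/n₂)) = √(0.253623·0.746377·0.00334554) = √(0.000633305) = 0.025166.
z = (0.264507 − 0.237525)/0.025166 = 0.026982/0.025166 = 1.0722.
p-value = P(Z < 1.072) ≈ 0.8582; since p > α = 0.05, fail to reject H₀.

z = 1.0722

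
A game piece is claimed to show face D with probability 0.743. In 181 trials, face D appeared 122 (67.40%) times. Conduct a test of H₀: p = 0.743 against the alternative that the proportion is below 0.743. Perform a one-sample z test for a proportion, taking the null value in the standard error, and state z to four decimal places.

z = -2.1233

p̂ = 122/181 = 0.6740331.
Standard error under H₀: √(0.743×0.257/181) = 0.0324804.
z = (0.6740331 − 0.743)/0.0324804 = -0.0689669/0.0324804 = -2.1233.
p-value = P(Z < -2.123) ≈ 0.0169.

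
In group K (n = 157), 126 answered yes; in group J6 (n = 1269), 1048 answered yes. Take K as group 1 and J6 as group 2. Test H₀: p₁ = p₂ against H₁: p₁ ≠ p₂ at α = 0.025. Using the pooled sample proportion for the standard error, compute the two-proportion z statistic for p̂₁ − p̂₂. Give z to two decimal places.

z = -0.72

p̂₁ = 126/157 ≈ 0.8025, p̂₂ = 1048/1269 ≈ 0.8258.
Pooled p̂ = (126+1048)/(157+1269) = 1174/1426 = 0.8233.
SE = √(0.145489 × 0.00715745) = 0.0323.
z = (0.8025 − 0.8258)/0.0323 = -0.0233/0.0323 = -0.72.
p-value = 2·P(Z > 0.722) ≈ 0.4703; since p > α = 0.025, fail to reject H₀.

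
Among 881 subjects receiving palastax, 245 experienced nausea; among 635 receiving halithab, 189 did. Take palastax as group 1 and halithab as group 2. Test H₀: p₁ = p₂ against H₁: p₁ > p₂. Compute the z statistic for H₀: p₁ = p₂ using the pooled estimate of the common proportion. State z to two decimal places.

z = -0.83

p̂₁ = 245/881 ≈ 0.2781, p̂₂ = 189/635 ≈ 0.2976.
Pooled p̂ = (245+189)/(881+635) = 434/1516 = 0.2863.
SE = √(p̂(1−p̂)(1/n₁+1/n₂)) = √(0.2863·0.7137·0.00270988) = √(0.000553692) = 0.0235.
z = (0.2781 − 0.2976)/0.0235 = -0.0195/0.0235 = -0.83.
p-value = P(Z > -0.831) ≈ 0.7969.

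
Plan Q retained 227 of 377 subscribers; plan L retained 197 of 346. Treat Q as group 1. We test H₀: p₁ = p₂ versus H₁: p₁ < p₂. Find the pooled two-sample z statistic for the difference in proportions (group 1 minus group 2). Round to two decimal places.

p̂₁ = 227/377 ≈ 0.6021, p̂₂ = 197/346 ≈ 0.5694.
Pooled p̂ = (227+197)/(377+346) = 424/723 = 0.5864.
SE = √(0.242527 × 0.00554269) = 0.0367.
z = (0.6021 − 0.5694)/0.0367 = 0.0327/0.0367 = 0.89.

z = 0.89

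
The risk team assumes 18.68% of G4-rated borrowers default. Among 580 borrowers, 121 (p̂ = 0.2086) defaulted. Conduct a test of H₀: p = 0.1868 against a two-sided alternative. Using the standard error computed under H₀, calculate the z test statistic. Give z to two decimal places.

z = 1.35

p̂ = 121/580 = 0.2086.
Under H₀, SE = √(0.1868·0.8132/580) = √(0.000261906) = 0.0162.
z = (0.2086 − 0.1868)/0.0162 = 0.0218/0.0162 = 1.35.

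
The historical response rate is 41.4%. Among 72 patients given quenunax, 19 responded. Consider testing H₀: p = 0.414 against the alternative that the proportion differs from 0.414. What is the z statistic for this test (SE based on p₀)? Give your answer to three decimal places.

p̂ = 19/72 ≈ 0.26389.
Standard error under H₀: √(0.414×0.586/72) = 0.05805.
z = (0.26389 − 0.414)/0.05805 = -0.15011/0.05805 = -2.586.
Two-sided p-value ≈ 2·Φ(−2.586) = 0.0097.

z = -2.586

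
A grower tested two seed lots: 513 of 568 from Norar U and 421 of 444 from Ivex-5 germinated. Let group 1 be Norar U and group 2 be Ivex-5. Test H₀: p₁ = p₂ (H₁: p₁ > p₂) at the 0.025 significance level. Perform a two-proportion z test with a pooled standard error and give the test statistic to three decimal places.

p̂₁ = 513/568 ≈ 0.903169, p̂₂ = 421/444 ≈ 0.948198.
Pooled p̂ = (513+421)/(568+444) = 934/1012 = 0.922925.
SE = √(p̂(1−p̂)(1/n₁+1/n₂)) = √(0.922925·0.077075·0.00401282) = √(0.00028545) = 0.016895.
z = (0.903169 − 0.948198)/0.016895 = -0.045029/0.016895 = -2.665.
p-value = P(Z > -2.665) ≈ 0.9962. With α = 0.025, fail to reject H₀.

z = -2.665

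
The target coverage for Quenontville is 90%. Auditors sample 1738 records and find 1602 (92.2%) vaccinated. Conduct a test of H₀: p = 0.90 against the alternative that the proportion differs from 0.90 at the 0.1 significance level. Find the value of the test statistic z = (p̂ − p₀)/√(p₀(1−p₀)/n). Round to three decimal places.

z = 3.022

p̂ = 1602/1738 = 0.921749.
Under H₀, SE = √(0.9·0.1/1738) = √(5.17837e-05) = 0.007196.
z = (0.921749 − 0.9)/0.007196 = 0.021749/0.007196 = 3.022.
p-value = 2·P(Z > 3.022) ≈ 0.0025. With α = 0.1, reject H₀.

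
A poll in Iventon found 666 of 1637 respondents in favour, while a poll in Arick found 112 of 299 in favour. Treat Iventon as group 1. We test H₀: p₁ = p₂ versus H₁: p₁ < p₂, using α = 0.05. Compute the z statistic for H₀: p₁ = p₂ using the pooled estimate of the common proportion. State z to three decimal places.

z = 1.046

p̂₁ = 666/1637 ≈ 0.40684, p̂₂ = 112/299 ≈ 0.37458.
Pooled p̂ = (666+112)/(1637+299) = 778/1936 = 0.40186.
SE = √(p̂(1−p̂)(1/n₁+1/n₂)) = √(0.40186·0.59814·0.00395536) = √(0.000950743) = 0.03083.
z = (0.40684 − 0.37458)/0.03083 = 0.03226/0.03083 = 1.046.
p-value = P(Z < 1.046) ≈ 0.8523. With α = 0.05, fail to reject H₀.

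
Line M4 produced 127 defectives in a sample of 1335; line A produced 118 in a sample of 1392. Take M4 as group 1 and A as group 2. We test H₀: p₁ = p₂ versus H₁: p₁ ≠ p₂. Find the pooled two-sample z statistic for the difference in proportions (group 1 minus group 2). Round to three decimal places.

z = 0.946

p̂₁ = 127/1335 = 0.09513, p̂₂ = 118/1392 = 0.08477.
Pooled p̂ = (127+118)/(1335+1392) = 245/2727 = 0.08984.
SE = √(p̂(1−p̂)(1/n₁+1/n₂)) = √(0.08984·0.91016·0.00146745) = √(0.000119995) = 0.01095.
z = (0.09513 − 0.08477)/0.01095 = 0.01036/0.01095 = 0.946.
Two-sided p-value ≈ 2·Φ(−0.946) = 0.3442.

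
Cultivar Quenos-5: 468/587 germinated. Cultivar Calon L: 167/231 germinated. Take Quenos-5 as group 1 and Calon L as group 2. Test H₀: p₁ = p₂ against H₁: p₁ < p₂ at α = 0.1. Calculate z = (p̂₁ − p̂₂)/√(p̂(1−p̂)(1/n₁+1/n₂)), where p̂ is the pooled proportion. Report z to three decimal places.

z = 2.296

p̂₁ = 468/587 = 0.79727, p̂₂ = 167/231 = 0.72294.
Pooled p̂ = (468+167)/(587+231) = 635/818 = 0.77628.
SE = √(0.173667 × 0.00603258) = 0.03237.
z = (0.79727 − 0.72294)/0.03237 = 0.07433/0.03237 = 2.296.
p-value = P(Z < 2.296) ≈ 0.9892. With α = 0.1, fail to reject H₀.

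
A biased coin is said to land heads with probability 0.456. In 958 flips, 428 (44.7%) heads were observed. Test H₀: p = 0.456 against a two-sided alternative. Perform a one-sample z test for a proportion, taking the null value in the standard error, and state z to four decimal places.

z = -0.5740

p̂ = 428/958 = 0.4467641.
SE = √(p₀(1−p₀)/n) = √(0.24806/958) = 0.0160916.
z = (0.4467641 − 0.456)/0.0160916 = -0.0092359/0.0160916 = -0.5740.
p-value = 2·P(Z > 0.574) ≈ 0.5660.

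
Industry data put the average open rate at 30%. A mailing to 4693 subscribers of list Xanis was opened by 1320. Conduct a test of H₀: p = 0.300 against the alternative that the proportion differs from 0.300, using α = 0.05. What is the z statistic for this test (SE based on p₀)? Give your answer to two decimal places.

z = -2.80

p̂ = 1320/4693 ≈ 0.28127.
Under H₀, SE = √(0.3·0.7/4693) = √(4.47475e-05) = 0.00669.
z = (0.28127 − 0.3)/0.00669 = -0.01873/0.00669 = -2.80.
p-value = 2·P(Z > 2.800) ≈ 0.0051. With α = 0.05, reject H₀.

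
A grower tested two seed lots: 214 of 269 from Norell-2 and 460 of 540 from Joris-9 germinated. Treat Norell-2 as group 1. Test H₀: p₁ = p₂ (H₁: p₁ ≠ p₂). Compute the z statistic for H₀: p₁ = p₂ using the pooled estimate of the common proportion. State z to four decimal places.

p̂₁ = 214/269 = 0.795539, p̂₂ = 460/540 = 0.851852.
Pooled p̂ = (214+460)/(269+540) = 674/809 = 0.833127.
SE = √(p̂(1−p̂)(1/n₁+1/n₂)) = √(0.833127·0.166873·0.00556932) = √(0.000774282) = 0.027826.
z = (0.795539 − 0.851852)/0.027826 = -0.056313/0.027826 = -2.0238.

z = -2.0238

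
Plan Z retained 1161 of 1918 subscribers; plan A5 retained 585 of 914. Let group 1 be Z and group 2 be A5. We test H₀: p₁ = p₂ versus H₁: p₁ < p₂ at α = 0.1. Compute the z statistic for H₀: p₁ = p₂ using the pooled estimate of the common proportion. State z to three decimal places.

p̂₁ = 1161/1918 ≈ 0.60532, p̂₂ = 585/914 ≈ 0.64004.
Pooled p̂ = (1161+585)/(1918+914) = 1746/2832 = 0.61653.
SE = √(0.236422 × 0.00161547) = 0.01954.
z = (0.60532 − 0.64004)/0.01954 = -0.03472/0.01954 = -1.777.
p-value = P(Z < -1.777) ≈ 0.0378, so at α = 0.1 we reject H₀.

z = -1.777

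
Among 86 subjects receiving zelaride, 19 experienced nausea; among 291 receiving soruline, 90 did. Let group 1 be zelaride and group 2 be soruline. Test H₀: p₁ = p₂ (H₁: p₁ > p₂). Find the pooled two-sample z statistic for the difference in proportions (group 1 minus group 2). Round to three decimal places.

p̂₁ = 19/86 = 0.22093, p̂₂ = 90/291 = 0.30928.
Pooled p̂ = (19+90)/(86+291) = 109/377 = 0.28912.
SE = √(0.205532 × 0.0150643) = 0.05564.
z = (0.22093 − 0.30928)/0.05564 = -0.08835/0.05564 = -1.588.

z = -1.588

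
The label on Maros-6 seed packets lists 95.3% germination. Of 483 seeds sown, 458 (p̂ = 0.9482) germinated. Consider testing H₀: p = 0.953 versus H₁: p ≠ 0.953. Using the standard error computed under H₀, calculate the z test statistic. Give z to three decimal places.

p̂ = 458/483 = 0.94824.
Under H₀, SE = √(0.953·0.047/483) = √(9.2735e-05) = 0.00963.
z = (0.94824 − 0.953)/0.00963 = -0.00476/0.00963 = -0.494.
Two-sided p-value ≈ 2·Φ(−0.494) = 0.6211.

z = -0.494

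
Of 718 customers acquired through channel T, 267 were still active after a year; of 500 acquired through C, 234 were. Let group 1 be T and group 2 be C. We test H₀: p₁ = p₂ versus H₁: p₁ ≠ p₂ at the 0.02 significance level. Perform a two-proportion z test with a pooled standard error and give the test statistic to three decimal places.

z = -3.354

p̂₁ = 267/718 ≈ 0.37187, p̂₂ = 234/500 ≈ 0.46800.
Pooled p̂ = (267+234)/(718+500) = 501/1218 = 0.41133.
SE = √(p̂(1−p̂)(1/n₁+1/n₂)) = √(0.41133·0.58867·0.00339276) = √(0.000821514) = 0.02866.
z = (0.37187 − 0.46800)/0.02866 = -0.09613/0.02866 = -3.354.
p-value = 2·P(Z > 3.354) ≈ 0.0008. With α = 0.02, reject H₀.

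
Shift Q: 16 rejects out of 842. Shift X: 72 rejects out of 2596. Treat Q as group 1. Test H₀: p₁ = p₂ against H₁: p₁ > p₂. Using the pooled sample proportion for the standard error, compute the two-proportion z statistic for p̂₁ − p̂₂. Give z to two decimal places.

p̂₁ = 16/842 ≈ 0.01900, p̂₂ = 72/2596 ≈ 0.02773.
Pooled p̂ = (16+72)/(842+2596) = 88/3438 = 0.02560.
SE = √(0.0249411 × 0.00157286) = 0.00626.
z = (0.01900 − 0.02773)/0.00626 = -0.00873/0.00626 = -1.39.

z = -1.39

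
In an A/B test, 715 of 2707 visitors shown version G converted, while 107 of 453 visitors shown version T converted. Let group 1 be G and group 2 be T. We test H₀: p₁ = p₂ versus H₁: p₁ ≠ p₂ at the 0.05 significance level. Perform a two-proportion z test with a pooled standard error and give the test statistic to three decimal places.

z = 1.254

p̂₁ = 715/2707 = 0.26413, p̂₂ = 107/453 = 0.23620.
Pooled p̂ = (715+107)/(2707+453) = 822/3160 = 0.26013.
SE = √(p̂(1−p̂)(1/n₁+1/n₂)) = √(0.26013·0.73987·0.00257692) = √(0.000495956) = 0.02227.
z = (0.26413 − 0.23620)/0.02227 = 0.02793/0.02227 = 1.254.
Two-sided p-value ≈ 2·Φ(−1.254) = 0.2098. With α = 0.05, fail to reject H₀.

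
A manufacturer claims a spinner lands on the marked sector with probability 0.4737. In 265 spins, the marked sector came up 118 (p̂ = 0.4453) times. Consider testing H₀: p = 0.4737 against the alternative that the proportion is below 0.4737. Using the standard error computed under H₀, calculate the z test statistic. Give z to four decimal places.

z = -0.9265

p̂ = 118/265 = 0.445283.
SE = √(p₀(1−p₀)/n) = √(0.24931/265) = 0.030672.
z = (0.445283 − 0.4737)/0.030672 = -0.028417/0.030672 = -0.9265.
p-value = P(Z < -0.926) ≈ 0.1771.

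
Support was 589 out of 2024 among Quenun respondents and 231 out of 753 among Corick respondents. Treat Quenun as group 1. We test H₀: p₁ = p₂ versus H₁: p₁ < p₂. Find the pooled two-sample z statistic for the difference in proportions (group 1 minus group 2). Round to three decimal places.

z = -0.810

p̂₁ = 589/2024 ≈ 0.291008, p̂₂ = 231/753 ≈ 0.306773.
Pooled p̂ = (589+231)/(2024+753) = 820/2777 = 0.295283.
SE = √(0.208091 × 0.00182209) = 0.019472.
z = (0.291008 − 0.306773)/0.019472 = -0.015765/0.019472 = -0.810.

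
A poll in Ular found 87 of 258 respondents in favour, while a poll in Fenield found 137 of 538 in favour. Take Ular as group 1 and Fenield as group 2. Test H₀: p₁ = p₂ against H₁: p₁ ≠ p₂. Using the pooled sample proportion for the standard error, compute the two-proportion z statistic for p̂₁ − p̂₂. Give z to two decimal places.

z = 2.42

p̂₁ = 87/258 ≈ 0.3372, p̂₂ = 137/538 ≈ 0.2546.
Pooled p̂ = (87+137)/(258+538) = 224/796 = 0.2814.
SE = √(p̂(1−p̂)(1/n₁+1/n₂)) = √(0.2814·0.7186·0.00573471) = √(0.00115966) = 0.0341.
z = (0.3372 − 0.2546)/0.0341 = 0.0826/0.0341 = 2.42.
Two-sided p-value ≈ 2·Φ(−2.424) = 0.0153.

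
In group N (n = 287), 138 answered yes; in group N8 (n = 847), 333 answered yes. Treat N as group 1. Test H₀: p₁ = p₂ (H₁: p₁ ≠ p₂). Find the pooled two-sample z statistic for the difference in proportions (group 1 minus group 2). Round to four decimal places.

p̂₁ = 138/287 = 0.480836, p̂₂ = 333/847 = 0.393152.
Pooled p̂ = (138+333)/(287+847) = 471/1134 = 0.415344.
SE = √(p̂(1−p̂)(1/n₁+1/n₂)) = √(0.415344·0.584656·0.00466496) = √(0.00113281) = 0.033657.
z = (0.480836 − 0.393152)/0.033657 = 0.087684/0.033657 = 2.6052.
p-value = 2·P(Z > 2.605) ≈ 0.0092.

z = 2.6052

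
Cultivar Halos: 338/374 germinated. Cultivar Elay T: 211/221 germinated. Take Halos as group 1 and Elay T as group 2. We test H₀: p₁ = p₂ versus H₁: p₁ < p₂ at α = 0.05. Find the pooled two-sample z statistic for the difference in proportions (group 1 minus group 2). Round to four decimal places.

z = -2.2509

p̂₁ = 338/374 = 0.903743, p̂₂ = 211/221 = 0.954751.
Pooled p̂ = (338+211)/(374+221) = 549/595 = 0.922689.
SE = √(p̂(1−p̂)(1/n₁+1/n₂)) = √(0.922689·0.077311·0.00719868) = √(0.000513511) = 0.022661.
z = (0.903743 − 0.954751)/0.022661 = -0.051008/0.022661 = -2.2509.
p-value = P(Z < -2.251) ≈ 0.0122; since p < α = 0.05, reject H₀.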